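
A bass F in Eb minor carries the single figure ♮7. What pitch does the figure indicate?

Counting 6 letter steps above F lands on E; in Eb minor, that letter is Eb.
The ♮7 figure makes it natural, giving E.

E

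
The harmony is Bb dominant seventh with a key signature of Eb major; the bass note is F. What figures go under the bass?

F is the fifth of Bb dominant seventh, so the chord is in second inversion.
A seventh chord in second inversion is figured 6/4/3, conventionally abbreviated 4/3.

4/3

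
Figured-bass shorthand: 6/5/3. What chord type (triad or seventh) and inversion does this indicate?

seventh chord, first inversion

Intervals of 6/5/3 above the bass form a seventh chord; the bass is the third, so this is first inversion.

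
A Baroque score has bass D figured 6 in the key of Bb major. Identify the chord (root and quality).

Bb major

The figures 6 indicate a triad in first inversion.
In first inversion the root lies a sixth above the bass: a sixth above D in Bb major is Bb.
The chord tones are D, F, Bb, giving Bb major.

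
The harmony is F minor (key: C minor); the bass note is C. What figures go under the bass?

6/4

C is the fifth of F minor, so the chord is in second inversion.
A triad in second inversion is figured 6/4, conventionally abbreviated 6/4.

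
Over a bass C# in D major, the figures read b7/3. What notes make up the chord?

C#, E, G, Bb

The written figures b7/3 are shorthand for 7/5/3: the 5 is implied.
A third above C# in this key is E.
A fifth above C# in this key is G.
A seventh above C# in this key is B, lowered to Bb by the flat.
Together with the bass C#, this spells C# diminished seventh in root position.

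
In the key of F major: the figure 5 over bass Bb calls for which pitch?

F

Counting 4 letter steps above Bb lands on F; in F major, that letter is F.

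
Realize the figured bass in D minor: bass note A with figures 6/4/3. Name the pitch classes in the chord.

A, C, D, F

A third above A in this key is C.
A fourth above A in this key is D.
A sixth above A in this key is F.
Together with the bass A, this spells D minor seventh in second inversion.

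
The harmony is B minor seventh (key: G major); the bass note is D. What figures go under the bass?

6/5

D is the third of B minor seventh, so the chord is in first inversion.
A seventh chord in first inversion is figured 6/5/3, conventionally abbreviated 6/5.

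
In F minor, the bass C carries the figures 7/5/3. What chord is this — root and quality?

The figures 7/5/3 indicate a seventh chord in root position.
In root position the bass is the root, so the root is C.
The chord tones are C, Eb, G, Bb, giving C minor seventh.

C minor seventh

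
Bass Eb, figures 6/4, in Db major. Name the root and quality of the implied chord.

The figures 6/4 indicate a triad in second inversion.
In second inversion the root lies a fourth above the bass: a fourth above Eb in Db major is Ab.
The chord tones are Eb, Ab, C, giving Ab major.

Ab major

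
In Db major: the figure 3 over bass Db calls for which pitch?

F

Counting 2 letter steps above Db lands on F; in Db major, that letter is F.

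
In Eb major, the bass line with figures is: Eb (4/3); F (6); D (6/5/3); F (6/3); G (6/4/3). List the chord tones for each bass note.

Eb, G, Ab, C | F, Ab, D | D, F, Ab, Bb | F, Ab, D | G, Bb, C, Eb

Eb (6/4/3): Eb, G, Ab, C.
F (6/3): F, Ab, D.
D (6/5/3): D, F, Ab, Bb.
F (6/3): F, Ab, D.
G (6/4/3): G, Bb, C, Eb.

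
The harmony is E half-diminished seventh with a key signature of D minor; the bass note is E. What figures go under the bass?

7

E is the root of E half-diminished seventh, so the chord is in root position.
A seventh chord in root position is figured 7/5/3, conventionally abbreviated 7.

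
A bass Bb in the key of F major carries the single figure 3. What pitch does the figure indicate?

D

Counting 2 letter steps above Bb lands on D; in F major, that letter is D.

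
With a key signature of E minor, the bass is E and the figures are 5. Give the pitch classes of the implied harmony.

E, G, B

The written figures 5 are shorthand for 5/3: the 3 is implied.
A third above E in this key is G.
A fifth above E in this key is B.
Together with the bass E, this spells E minor in root position.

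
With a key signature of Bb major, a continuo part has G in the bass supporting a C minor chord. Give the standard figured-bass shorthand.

6/4

G is the fifth of C minor, so the chord is in second inversion.
A triad in second inversion is figured 6/4, conventionally abbreviated 6/4.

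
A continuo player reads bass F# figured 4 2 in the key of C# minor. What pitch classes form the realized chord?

F#, G#, B, D#

The written figures 4 2 are shorthand for 6/4/2: the 6 is implied.
A second above F# in this key is G#.
A fourth above F# in this key is B.
A sixth above F# in this key is D#.
Together with the bass F#, this spells G# minor seventh in third inversion.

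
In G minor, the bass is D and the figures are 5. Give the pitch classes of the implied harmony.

D, F, A

The written figures 5 are shorthand for 5/3: the 3 is implied.
A third above D in this key is F.
A fifth above D in this key is A.
Together with the bass D, this spells D minor in root position.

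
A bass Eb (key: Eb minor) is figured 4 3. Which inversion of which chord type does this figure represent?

seventh chord, second inversion

4 3 is shorthand for 6/4/3.
Intervals of 6/4/3 above the bass form a seventh chord; the bass is the fifth, so this is second inversion.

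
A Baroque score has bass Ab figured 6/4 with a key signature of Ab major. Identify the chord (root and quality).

Db major

The figures 6/4 indicate a triad in second inversion.
In second inversion the root lies a fourth above the bass: a fourth above Ab in Ab major is Db.
The chord tones are Ab, Db, F, giving Db major.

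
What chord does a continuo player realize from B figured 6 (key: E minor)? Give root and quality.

G major

The figures 6 indicate a triad in first inversion.
In first inversion the root lies a sixth above the bass: a sixth above B in E minor is G.
The chord tones are B, D, G, giving G major.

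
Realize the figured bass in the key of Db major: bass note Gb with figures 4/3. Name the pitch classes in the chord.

The written figures 4/3 are shorthand for 6/4/3: the 6 is implied.
A third above Gb in this key is Bb.
A fourth above Gb in this key is C.
A sixth above Gb in this key is Eb.
Together with the bass Gb, this spells C half-diminished seventh in second inversion.

Gb, Bb, C, Eb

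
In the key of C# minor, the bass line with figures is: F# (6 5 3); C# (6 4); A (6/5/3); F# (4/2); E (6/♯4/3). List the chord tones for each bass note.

F# (6/5/3): F#, A, C#, D#.
C# (6/4): C#, F#, A.
A (6/5/3): A, C#, E, F#.
F# (6/4/2): F#, G#, B, D#.
E (6/#4/3): E, G#, A#, C#.

F#, A, C#, D# | C#, F#, A | A, C#, E, F# | F#, G#, B, D# | E, G#, A#, C#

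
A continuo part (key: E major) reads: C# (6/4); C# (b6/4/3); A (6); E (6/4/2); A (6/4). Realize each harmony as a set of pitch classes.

C# (6/4): C#, F#, A.
C# (b6/4/3): C#, E, F#, Ab.
A (6/3): A, C#, F#.
E (6/4/2): E, F#, A, C#.
A (6/4): A, D#, F#.

C#, F#, A | C#, E, F#, Ab | A, C#, F# | E, F#, A, C# | A, D#, F#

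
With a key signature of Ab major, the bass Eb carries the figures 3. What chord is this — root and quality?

Eb major

The figures 3 indicate a triad in root position.
In root position the bass is the root, so the root is Eb.
The chord tones are Eb, G, Bb, giving Eb major.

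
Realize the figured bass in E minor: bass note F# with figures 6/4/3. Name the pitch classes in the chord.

F#, A, B, D

A third above F# in this key is A.
A fourth above F# in this key is B.
A sixth above F# in this key is D.
Together with the bass F#, this spells B minor seventh in second inversion.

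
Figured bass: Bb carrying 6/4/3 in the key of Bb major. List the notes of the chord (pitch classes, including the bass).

A third above Bb in this key is D.
A fourth above Bb in this key is Eb.
A sixth above Bb in this key is G.
Together with the bass Bb, this spells Eb major seventh in second inversion.

Bb, D, Eb, G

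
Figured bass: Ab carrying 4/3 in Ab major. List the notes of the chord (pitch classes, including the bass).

Ab, C, Db, F

The written figures 4/3 are shorthand for 6/4/3: the 6 is implied.
A third above Ab in this key is C.
A fourth above Ab in this key is Db.
A sixth above Ab in this key is F.
Together with the bass Ab, this spells Db major seventh in second inversion.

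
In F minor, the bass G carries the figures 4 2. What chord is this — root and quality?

Ab major seventh

The figures 4 2 indicate a seventh chord in third inversion.
In third inversion the root lies a second above the bass: a second above G in F minor is Ab.
The chord tones are G, Ab, C, Eb, giving Ab major seventh.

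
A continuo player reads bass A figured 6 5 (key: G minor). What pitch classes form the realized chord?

The written figures 6 5 are shorthand for 6/5/3: the 3 is implied.
A third above A in this key is C.
A fifth above A in this key is Eb.
A sixth above A in this key is F.
Together with the bass A, this spells F dominant seventh in first inversion.

A, C, Eb, F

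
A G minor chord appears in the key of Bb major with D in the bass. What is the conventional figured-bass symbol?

6/4

D is the fifth of G minor, so the chord is in second inversion.
A triad in second inversion is figured 6/4, conventionally abbreviated 6/4.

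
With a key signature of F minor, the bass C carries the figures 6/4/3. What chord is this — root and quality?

F minor seventh

The figures 6/4/3 indicate a seventh chord in second inversion.
In second inversion the root lies a fourth above the bass: a fourth above C in F minor is F.
The chord tones are C, Eb, F, Ab, giving F minor seventh.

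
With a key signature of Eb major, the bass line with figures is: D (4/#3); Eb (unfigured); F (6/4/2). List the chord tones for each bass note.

D, F#, G, Bb | Eb, G, Bb | F, G, Bb, D

D (6/4/#3): D, F#, G, Bb.
Eb (5/3): Eb, G, Bb.
F (6/4/2): F, G, Bb, D.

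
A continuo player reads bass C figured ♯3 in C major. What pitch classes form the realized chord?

The written figures ♯3 are shorthand for 5/3: the 5 is implied.
A third above C in this key is E, raised to E# by the sharp.
A fifth above C in this key is G.

C, E#, G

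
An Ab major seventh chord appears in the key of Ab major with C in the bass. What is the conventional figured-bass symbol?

6/5

C is the third of Ab major seventh, so the chord is in first inversion.
A seventh chord in first inversion is figured 6/5/3, conventionally abbreviated 6/5.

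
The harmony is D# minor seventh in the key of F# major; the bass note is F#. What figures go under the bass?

F# is the third of D# minor seventh, so the chord is in first inversion.
A seventh chord in first inversion is figured 6/5/3, conventionally abbreviated 6/5.

6/5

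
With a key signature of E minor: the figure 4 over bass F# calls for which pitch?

B

Counting 3 letter steps above F# lands on B; in E minor, that letter is B.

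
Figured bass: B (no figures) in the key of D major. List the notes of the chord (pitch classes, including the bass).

An unfigured bass implies 5/3.
A third above B in this key is D.
A fifth above B in this key is F#.
Together with the bass B, this spells B minor in root position.

B, D, F#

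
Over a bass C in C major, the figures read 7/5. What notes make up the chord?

The written figures 7/5 are shorthand for 7/5/3: the 3 is implied.
A third above C in this key is E.
A fifth above C in this key is G.
A seventh above C in this key is B.
Together with the bass C, this spells C major seventh in root position.

C, E, G, B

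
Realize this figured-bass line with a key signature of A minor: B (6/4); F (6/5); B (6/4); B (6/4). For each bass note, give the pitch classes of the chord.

B, E, G | F, A, C, D | B, E, G | B, E, G

B (6/4): B, E, G.
F (6/5/3): F, A, C, D.
B (6/4): B, E, G.
B (6/4): B, E, G.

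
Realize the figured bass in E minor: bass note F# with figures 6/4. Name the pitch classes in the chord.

A fourth above F# in this key is B.
A sixth above F# in this key is D.
Together with the bass F#, this spells B minor in second inversion.

F#, B, D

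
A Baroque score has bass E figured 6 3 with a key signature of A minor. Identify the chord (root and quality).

The figures 6 3 indicate a triad in first inversion.
In first inversion the root lies a sixth above the bass: a sixth above E in A minor is C.
The chord tones are E, G, C, giving C major.

C major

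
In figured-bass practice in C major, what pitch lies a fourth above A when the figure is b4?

Counting 3 letter steps above A lands on D; in C major, that letter is D.
The b4 figure lowers it a semitone, giving Db.

Db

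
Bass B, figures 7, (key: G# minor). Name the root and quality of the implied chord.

B major seventh

The figures 7 indicate a seventh chord in root position.
In root position the bass is the root, so the root is B.
The chord tones are B, D#, F#, A#, giving B major seventh.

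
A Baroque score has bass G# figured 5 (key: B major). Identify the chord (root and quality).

G# minor

The figures 5 indicate a triad in root position.
In root position the bass is the root, so the root is G#.
The chord tones are G#, B, D#, giving G# minor.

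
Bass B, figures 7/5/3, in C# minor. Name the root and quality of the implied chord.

B dominant seventh

The figures 7/5/3 indicate a seventh chord in root position.
In root position the bass is the root, so the root is B.
The chord tones are B, D#, F#, A, giving B dominant seventh.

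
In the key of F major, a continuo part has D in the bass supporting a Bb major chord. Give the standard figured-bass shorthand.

D is the third of Bb major, so the chord is in first inversion.
A triad in first inversion is figured 6/3, conventionally abbreviated 6.

6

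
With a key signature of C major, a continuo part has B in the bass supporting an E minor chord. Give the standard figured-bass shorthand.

6/4

B is the fifth of E minor, so the chord is in second inversion.
A triad in second inversion is figured 6/4, conventionally abbreviated 6/4.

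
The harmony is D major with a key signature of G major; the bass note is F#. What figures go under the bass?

F# is the third of D major, so the chord is in first inversion.
A triad in first inversion is figured 6/3, conventionally abbreviated 6.

6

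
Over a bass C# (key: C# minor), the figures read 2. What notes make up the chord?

The written figures 2 are shorthand for 6/4/2: the 6/4 are implied.
A second above C# in this key is D#.
A fourth above C# in this key is F#.
A sixth above C# in this key is A.
Together with the bass C#, this spells D# half-diminished seventh in third inversion.

C#, D#, F#, A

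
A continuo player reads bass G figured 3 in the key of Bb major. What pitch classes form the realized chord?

The written figures 3 are shorthand for 5/3: the 5 is implied.
A third above G in this key is Bb.
A fifth above G in this key is D.
Together with the bass G, this spells G minor in root position.

G, Bb, D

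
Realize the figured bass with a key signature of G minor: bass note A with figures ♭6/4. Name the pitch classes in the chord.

A, D, Fb

A fourth above A in this key is D.
A sixth above A in this key is F, lowered to Fb by the flat.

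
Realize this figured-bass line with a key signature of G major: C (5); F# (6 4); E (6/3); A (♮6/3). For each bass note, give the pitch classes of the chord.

C (5/3): C, E, G.
F# (6/4): F#, B, D.
E (6/3): E, G, C.
A (♮6/3): A, C, F.

C, E, G | F#, B, D | E, G, C | A, C, F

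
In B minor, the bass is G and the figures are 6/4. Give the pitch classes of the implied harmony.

G, C#, E

A fourth above G in this key is C#.
A sixth above G in this key is E.
Together with the bass G, this spells C# diminished in second inversion.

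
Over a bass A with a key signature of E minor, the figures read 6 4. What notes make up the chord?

A, D, F#

A fourth above A in this key is D.
A sixth above A in this key is F#.
Together with the bass A, this spells D major in second inversion.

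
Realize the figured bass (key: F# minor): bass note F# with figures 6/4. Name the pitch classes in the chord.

F#, B, D

A fourth above F# in this key is B.
A sixth above F# in this key is D.
Together with the bass F#, this spells B minor in second inversion.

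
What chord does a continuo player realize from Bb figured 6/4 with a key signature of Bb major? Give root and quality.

The figures 6/4 indicate a triad in second inversion.
In second inversion the root lies a fourth above the bass: a fourth above Bb in Bb major is Eb.
The chord tones are Bb, Eb, G, giving Eb major.

Eb major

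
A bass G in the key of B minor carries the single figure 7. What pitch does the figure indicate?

F#

Counting 6 letter steps above G lands on F; in B minor, that letter is F#.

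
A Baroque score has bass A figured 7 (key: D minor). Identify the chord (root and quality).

The figures 7 indicate a seventh chord in root position.
In root position the bass is the root, so the root is A.
The chord tones are A, C, E, G, giving A minor seventh.

A minor seventh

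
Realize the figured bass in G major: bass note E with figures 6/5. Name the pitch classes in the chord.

E, G, B, C

The written figures 6/5 are shorthand for 6/5/3: the 3 is implied.
A third above E in this key is G.
A fifth above E in this key is B.
A sixth above E in this key is C.
Together with the bass E, this spells C major seventh in first inversion.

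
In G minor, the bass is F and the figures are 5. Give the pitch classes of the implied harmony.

F, A, C

The written figures 5 are shorthand for 5/3: the 3 is implied.
A third above F in this key is A.
A fifth above F in this key is C.
Together with the bass F, this spells F major in root position.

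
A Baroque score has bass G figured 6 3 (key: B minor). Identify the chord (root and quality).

E minor

The figures 6 3 indicate a triad in first inversion.
In first inversion the root lies a sixth above the bass: a sixth above G in B minor is E.
The chord tones are G, B, E, giving E minor.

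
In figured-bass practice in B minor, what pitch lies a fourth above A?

Counting 3 letter steps above A lands on D; in B minor, that letter is D.

D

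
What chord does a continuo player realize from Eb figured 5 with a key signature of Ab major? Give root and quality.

The figures 5 indicate a triad in root position.
In root position the bass is the root, so the root is Eb.
The chord tones are Eb, G, Bb, giving Eb major.

Eb major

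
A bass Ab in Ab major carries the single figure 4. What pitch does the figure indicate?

Counting 3 letter steps above Ab lands on D; in Ab major, that letter is Db.

Db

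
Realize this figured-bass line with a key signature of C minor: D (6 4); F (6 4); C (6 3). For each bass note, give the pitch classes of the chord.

D, G, Bb | F, Bb, D | C, Eb, Ab

D (6/4): D, G, Bb.
F (6/4): F, Bb, D.
C (6/3): C, Eb, Ab.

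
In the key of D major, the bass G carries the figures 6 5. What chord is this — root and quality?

E minor seventh

The figures 6 5 indicate a seventh chord in first inversion.
In first inversion the root lies a sixth above the bass: a sixth above G in D major is E.
The chord tones are G, B, D, E, giving E minor seventh.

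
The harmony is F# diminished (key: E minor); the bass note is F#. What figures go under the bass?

F# is the root of F# diminished, so the chord is in root position.
A triad in root position is figured 5/3, conventionally abbreviated (no figures — root-position triad).

no figures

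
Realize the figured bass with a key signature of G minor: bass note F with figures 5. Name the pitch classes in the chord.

F, A, C

The written figures 5 are shorthand for 5/3: the 3 is implied.
A third above F in this key is A.
A fifth above F in this key is C.
Together with the bass F, this spells F major in root position.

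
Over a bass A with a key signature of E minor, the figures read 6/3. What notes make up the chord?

A third above A in this key is C.
A sixth above A in this key is F#.
Together with the bass A, this spells F# diminished in first inversion.

A, C, F#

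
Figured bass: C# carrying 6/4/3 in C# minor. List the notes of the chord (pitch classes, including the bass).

A third above C# in this key is E.
A fourth above C# in this key is F#.
A sixth above C# in this key is A.
Together with the bass C#, this spells F# minor seventh in second inversion.

C#, E, F#, A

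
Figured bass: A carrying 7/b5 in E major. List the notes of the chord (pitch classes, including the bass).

A, C#, Eb, G#

The written figures 7/b5 are shorthand for 7/5/3: the 3 is implied.
A third above A in this key is C#.
A fifth above A in this key is E, lowered to Eb by the flat.
A seventh above A in this key is G#.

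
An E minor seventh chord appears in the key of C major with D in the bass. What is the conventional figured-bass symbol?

4/2

D is the seventh of E minor seventh, so the chord is in third inversion.
A seventh chord in third inversion is figured 6/4/2, conventionally abbreviated 4/2.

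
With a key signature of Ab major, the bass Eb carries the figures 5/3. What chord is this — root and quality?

The figures 5/3 indicate a triad in root position.
In root position the bass is the root, so the root is Eb.
The chord tones are Eb, G, Bb, giving Eb major.

Eb major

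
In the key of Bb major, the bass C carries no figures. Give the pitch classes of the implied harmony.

C, Eb, G

An unfigured bass implies 5/3.
A third above C in this key is Eb.
A fifth above C in this key is G.
Together with the bass C, this spells C minor in root position.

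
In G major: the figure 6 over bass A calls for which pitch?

Counting 5 letter steps above A lands on F; in G major, that letter is F#.

F#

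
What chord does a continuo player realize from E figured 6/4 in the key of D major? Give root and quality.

A major

The figures 6/4 indicate a triad in second inversion.
In second inversion the root lies a fourth above the bass: a fourth above E in D major is A.
The chord tones are E, A, C#, giving A major.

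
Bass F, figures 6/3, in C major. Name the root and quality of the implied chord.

The figures 6/3 indicate a triad in first inversion.
In first inversion the root lies a sixth above the bass: a sixth above F in C major is D.
The chord tones are F, A, D, giving D minor.

D minor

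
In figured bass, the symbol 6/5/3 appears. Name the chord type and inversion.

seventh chord, first inversion

Intervals of 6/5/3 above the bass form a seventh chord; the bass is the third, so this is first inversion.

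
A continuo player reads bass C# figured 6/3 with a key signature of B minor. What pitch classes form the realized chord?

A third above C# in this key is E.
A sixth above C# in this key is A.
Together with the bass C#, this spells A major in first inversion.

C#, E, A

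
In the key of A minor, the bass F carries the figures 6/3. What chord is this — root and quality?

The figures 6/3 indicate a triad in first inversion.
In first inversion the root lies a sixth above the bass: a sixth above F in A minor is D.
The chord tones are F, A, D, giving D minor.

D minor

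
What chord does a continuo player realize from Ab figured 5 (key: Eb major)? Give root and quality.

The figures 5 indicate a triad in root position.
In root position the bass is the root, so the root is Ab.
The chord tones are Ab, C, Eb, giving Ab major.

Ab major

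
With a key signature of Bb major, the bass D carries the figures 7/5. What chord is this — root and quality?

D minor seventh

The figures 7/5 indicate a seventh chord in root position.
In root position the bass is the root, so the root is D.
The chord tones are D, F, A, C, giving D minor seventh.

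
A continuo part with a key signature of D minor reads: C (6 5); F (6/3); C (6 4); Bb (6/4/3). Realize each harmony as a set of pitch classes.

C, E, G, A | F, A, D | C, F, A | Bb, D, E, G

C (6/5/3): C, E, G, A.
F (6/3): F, A, D.
C (6/4): C, F, A.
Bb (6/4/3): Bb, D, E, G.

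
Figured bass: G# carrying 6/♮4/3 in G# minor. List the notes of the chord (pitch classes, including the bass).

G#, B, C, E

A third above G# in this key is B.
A fourth above G# in this key is C#, made natural (C) by the ♮ figure.
A sixth above G# in this key is E.
Together with the bass G#, this spells C augmented major seventh in second inversion.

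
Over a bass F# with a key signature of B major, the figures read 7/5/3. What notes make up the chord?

F#, A#, C#, E

A third above F# in this key is A#.
A fifth above F# in this key is C#.
A seventh above F# in this key is E.
Together with the bass F#, this spells F# dominant seventh in root position.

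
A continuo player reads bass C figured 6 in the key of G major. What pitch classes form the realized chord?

C, E, A

The written figures 6 are shorthand for 6/3: the 3 is implied.
A third above C in this key is E.
A sixth above C in this key is A.
Together with the bass C, this spells A minor in first inversion.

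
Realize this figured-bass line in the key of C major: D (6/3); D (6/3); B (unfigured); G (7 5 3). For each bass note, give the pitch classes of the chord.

D (6/3): D, F, B.
D (6/3): D, F, B.
B (5/3): B, D, F.
G (7/5/3): G, B, D, F.

D, F, B | D, F, B | B, D, F | G, B, D, F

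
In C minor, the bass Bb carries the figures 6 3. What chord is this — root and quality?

The figures 6 3 indicate a triad in first inversion.
In first inversion the root lies a sixth above the bass: a sixth above Bb in C minor is G.
The chord tones are Bb, D, G, giving G minor.

G minor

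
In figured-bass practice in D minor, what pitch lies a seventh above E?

D

Counting 6 letter steps above E lands on D; in D minor, that letter is D.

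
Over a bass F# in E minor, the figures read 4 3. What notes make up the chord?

The written figures 4 3 are shorthand for 6/4/3: the 6 is implied.
A third above F# in this key is A.
A fourth above F# in this key is B.
A sixth above F# in this key is D.
Together with the bass F#, this spells B minor seventh in second inversion.

F#, A, B, D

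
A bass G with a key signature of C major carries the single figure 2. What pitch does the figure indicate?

A

Counting 1 letter step above G lands on A; in C major, that letter is A.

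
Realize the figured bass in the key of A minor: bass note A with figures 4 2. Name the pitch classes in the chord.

A, B, D, F

The written figures 4 2 are shorthand for 6/4/2: the 6 is implied.
A second above A in this key is B.
A fourth above A in this key is D.
A sixth above A in this key is F.
Together with the bass A, this spells B half-diminished seventh in third inversion.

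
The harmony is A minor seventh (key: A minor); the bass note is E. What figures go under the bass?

E is the fifth of A minor seventh, so the chord is in second inversion.
A seventh chord in second inversion is figured 6/4/3, conventionally abbreviated 4/3.

4/3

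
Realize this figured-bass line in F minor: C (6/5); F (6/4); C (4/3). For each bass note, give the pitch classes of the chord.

C (6/5/3): C, Eb, G, Ab.
F (6/4): F, Bb, Db.
C (6/4/3): C, Eb, F, Ab.

C, Eb, G, Ab | F, Bb, Db | C, Eb, F, Ab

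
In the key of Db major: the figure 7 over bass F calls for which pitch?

Counting 6 letter steps above F lands on E; in Db major, that letter is Eb.

Eb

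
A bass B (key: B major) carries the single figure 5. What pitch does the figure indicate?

Counting 4 letter steps above B lands on F; in B major, that letter is F#.

F#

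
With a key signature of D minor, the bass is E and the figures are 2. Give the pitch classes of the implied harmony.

E, F, A, C

The written figures 2 are shorthand for 6/4/2: the 6/4 are implied.
A second above E in this key is F.
A fourth above E in this key is A.
A sixth above E in this key is C.
Together with the bass E, this spells F major seventh in third inversion.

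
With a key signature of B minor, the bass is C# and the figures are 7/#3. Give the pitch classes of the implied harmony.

C#, E#, G, B

The written figures 7/#3 are shorthand for 7/5/3: the 5 is implied.
A third above C# in this key is E, raised to E# by the sharp.
A fifth above C# in this key is G.
A seventh above C# in this key is B.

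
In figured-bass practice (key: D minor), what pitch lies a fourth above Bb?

Counting 3 letter steps above Bb lands on E; in D minor, that letter is E.

E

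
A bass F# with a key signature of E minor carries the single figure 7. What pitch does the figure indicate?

E

Counting 6 letter steps above F# lands on E; in E minor, that letter is E.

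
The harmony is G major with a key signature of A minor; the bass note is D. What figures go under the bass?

D is the fifth of G major, so the chord is in second inversion.
A triad in second inversion is figured 6/4, conventionally abbreviated 6/4.

6/4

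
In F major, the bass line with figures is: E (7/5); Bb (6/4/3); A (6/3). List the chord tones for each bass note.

E (7/5/3): E, G, Bb, D.
Bb (6/4/3): Bb, D, E, G.
A (6/3): A, C, F.

E, G, Bb, D | Bb, D, E, G | A, C, F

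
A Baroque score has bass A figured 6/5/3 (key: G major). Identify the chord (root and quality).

The figures 6/5/3 indicate a seventh chord in first inversion.
In first inversion the root lies a sixth above the bass: a sixth above A in G major is F#.
The chord tones are A, C, E, F#, giving F# half-diminished seventh.

F# half-diminished seventh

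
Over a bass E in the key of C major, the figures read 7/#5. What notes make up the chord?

E, G, B#, D

The written figures 7/#5 are shorthand for 7/5/3: the 3 is implied.
A third above E in this key is G.
A fifth above E in this key is B, raised to B# by the sharp.
A seventh above E in this key is D.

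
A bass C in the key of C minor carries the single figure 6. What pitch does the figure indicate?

Ab

Counting 5 letter steps above C lands on A; in C minor, that letter is Ab.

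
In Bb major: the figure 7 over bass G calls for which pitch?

Counting 6 letter steps above G lands on F; in Bb major, that letter is F.

F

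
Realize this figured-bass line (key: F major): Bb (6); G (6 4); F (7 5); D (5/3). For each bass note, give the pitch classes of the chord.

Bb, D, G | G, C, E | F, A, C, E | D, F, A

Bb (6/3): Bb, D, G.
G (6/4): G, C, E.
F (7/5/3): F, A, C, E.
D (5/3): D, F, A.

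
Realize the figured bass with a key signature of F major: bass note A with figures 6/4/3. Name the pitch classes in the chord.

A, C, D, F

A third above A in this key is C.
A fourth above A in this key is D.
A sixth above A in this key is F.
Together with the bass A, this spells D minor seventh in second inversion.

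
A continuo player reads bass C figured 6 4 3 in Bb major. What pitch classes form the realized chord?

A third above C in this key is Eb.
A fourth above C in this key is F.
A sixth above C in this key is A.
Together with the bass C, this spells F dominant seventh in second inversion.

C, Eb, F, A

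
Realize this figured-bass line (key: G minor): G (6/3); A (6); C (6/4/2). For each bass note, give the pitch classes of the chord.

G, Bb, Eb | A, C, F | C, D, F, A

G (6/3): G, Bb, Eb.
A (6/3): A, C, F.
C (6/4/2): C, D, F, A.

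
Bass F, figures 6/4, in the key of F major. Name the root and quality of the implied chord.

The figures 6/4 indicate a triad in second inversion.
In second inversion the root lies a fourth above the bass: a fourth above F in F major is Bb.
The chord tones are F, Bb, D, giving Bb major.

Bb major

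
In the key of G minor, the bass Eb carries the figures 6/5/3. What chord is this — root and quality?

C minor seventh

The figures 6/5/3 indicate a seventh chord in first inversion.
In first inversion the root lies a sixth above the bass: a sixth above Eb in G minor is C.
The chord tones are Eb, G, Bb, C, giving C minor seventh.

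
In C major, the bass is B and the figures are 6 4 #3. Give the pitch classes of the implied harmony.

A third above B in this key is D, raised to D# by the sharp.
A fourth above B in this key is E.
A sixth above B in this key is G.
Together with the bass B, this spells E minor-major seventh in second inversion.

B, D#, E, G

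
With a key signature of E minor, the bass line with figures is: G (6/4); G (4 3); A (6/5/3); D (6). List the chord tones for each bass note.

G (6/4): G, C, E.
G (6/4/3): G, B, C, E.
A (6/5/3): A, C, E, F#.
D (6/3): D, F#, B.

G, C, E | G, B, C, E | A, C, E, F# | D, F#, B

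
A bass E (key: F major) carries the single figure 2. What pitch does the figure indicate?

F

Counting 1 letter step above E lands on F; in F major, that letter is F.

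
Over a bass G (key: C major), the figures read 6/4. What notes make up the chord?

G, C, E

A fourth above G in this key is C.
A sixth above G in this key is E.
Together with the bass G, this spells C major in second inversion.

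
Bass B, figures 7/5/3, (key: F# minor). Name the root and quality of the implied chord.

B minor seventh

The figures 7/5/3 indicate a seventh chord in root position.
In root position the bass is the root, so the root is B.
The chord tones are B, D, F#, A, giving B minor seventh.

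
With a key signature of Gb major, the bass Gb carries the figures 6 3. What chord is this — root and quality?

The figures 6 3 indicate a triad in first inversion.
In first inversion the root lies a sixth above the bass: a sixth above Gb in Gb major is Eb.
The chord tones are Gb, Bb, Eb, giving Eb minor.

Eb minor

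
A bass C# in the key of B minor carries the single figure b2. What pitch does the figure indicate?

Counting 1 letter step above C# lands on D; in B minor, that letter is D.
The b2 figure lowers it a semitone, giving Db.

Db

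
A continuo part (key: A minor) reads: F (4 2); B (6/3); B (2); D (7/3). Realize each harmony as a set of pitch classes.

F (6/4/2): F, G, B, D.
B (6/3): B, D, G.
B (6/4/2): B, C, E, G.
D (7/5/3): D, F, A, C.

F, G, B, D | B, D, G | B, C, E, G | D, F, A, C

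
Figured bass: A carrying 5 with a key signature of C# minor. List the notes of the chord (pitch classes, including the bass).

A, C#, E

The written figures 5 are shorthand for 5/3: the 3 is implied.
A third above A in this key is C#.
A fifth above A in this key is E.
Together with the bass A, this spells A major in root position.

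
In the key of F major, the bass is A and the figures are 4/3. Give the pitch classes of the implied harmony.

A, C, D, F

The written figures 4/3 are shorthand for 6/4/3: the 6 is implied.
A third above A in this key is C.
A fourth above A in this key is D.
A sixth above A in this key is F.
Together with the bass A, this spells D minor seventh in second inversion.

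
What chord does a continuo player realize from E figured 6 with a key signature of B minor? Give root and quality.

C# diminished

The figures 6 indicate a triad in first inversion.
In first inversion the root lies a sixth above the bass: a sixth above E in B minor is C#.
The chord tones are E, G, C#, giving C# diminished.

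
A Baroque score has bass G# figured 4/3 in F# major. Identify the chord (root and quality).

C# dominant seventh

The figures 4/3 indicate a seventh chord in second inversion.
In second inversion the root lies a fourth above the bass: a fourth above G# in F# major is C#.
The chord tones are G#, B, C#, E#, giving C# dominant seventh.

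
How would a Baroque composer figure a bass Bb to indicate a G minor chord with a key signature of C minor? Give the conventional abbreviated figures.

Bb is the third of G minor, so the chord is in first inversion.
A triad in first inversion is figured 6/3, conventionally abbreviated 6.

6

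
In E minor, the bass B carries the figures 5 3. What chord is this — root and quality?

B minor

The figures 5 3 indicate a triad in root position.
In root position the bass is the root, so the root is B.
The chord tones are B, D, F#, giving B minor.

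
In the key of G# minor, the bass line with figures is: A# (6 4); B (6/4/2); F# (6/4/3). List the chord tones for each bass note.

A#, D#, F# | B, C#, E, G# | F#, A#, B, D#

A# (6/4): A#, D#, F#.
B (6/4/2): B, C#, E, G#.
F# (6/4/3): F#, A#, B, D#.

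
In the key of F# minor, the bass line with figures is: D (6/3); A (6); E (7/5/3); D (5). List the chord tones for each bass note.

D (6/3): D, F#, B.
A (6/3): A, C#, F#.
E (7/5/3): E, G#, B, D.
D (5/3): D, F#, A.

D, F#, B | A, C#, F# | E, G#, B, D | D, F#, A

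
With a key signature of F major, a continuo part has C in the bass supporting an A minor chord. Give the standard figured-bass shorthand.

C is the third of A minor, so the chord is in first inversion.
A triad in first inversion is figured 6/3, conventionally abbreviated 6.

6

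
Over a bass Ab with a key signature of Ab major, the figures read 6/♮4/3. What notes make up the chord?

A third above Ab in this key is C.
A fourth above Ab in this key is Db, made natural (D) by the ♮ figure.
A sixth above Ab in this key is F.
Together with the bass Ab, this spells D half-diminished seventh in second inversion.

Ab, C, D, F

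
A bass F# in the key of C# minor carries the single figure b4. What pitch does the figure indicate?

Counting 3 letter steps above F# lands on B; in C# minor, that letter is B.
The b4 figure lowers it a semitone, giving Bb.

Bb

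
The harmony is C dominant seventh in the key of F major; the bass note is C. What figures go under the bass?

7

C is the root of C dominant seventh, so the chord is in root position.
A seventh chord in root position is figured 7/5/3, conventionally abbreviated 7.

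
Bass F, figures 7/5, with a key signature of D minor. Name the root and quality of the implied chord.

The figures 7/5 indicate a seventh chord in root position.
In root position the bass is the root, so the root is F.
The chord tones are F, A, C, E, giving F major seventh.

F major seventh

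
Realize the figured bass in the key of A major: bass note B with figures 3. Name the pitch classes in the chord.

The written figures 3 are shorthand for 5/3: the 5 is implied.
A third above B in this key is D.
A fifth above B in this key is F#.
Together with the bass B, this spells B minor in root position.

B, D, F#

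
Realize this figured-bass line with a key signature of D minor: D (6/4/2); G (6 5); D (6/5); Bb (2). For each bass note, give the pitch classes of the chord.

D (6/4/2): D, E, G, Bb.
G (6/5/3): G, Bb, D, E.
D (6/5/3): D, F, A, Bb.
Bb (6/4/2): Bb, C, E, G.

D, E, G, Bb | G, Bb, D, E | D, F, A, Bb | Bb, C, E, G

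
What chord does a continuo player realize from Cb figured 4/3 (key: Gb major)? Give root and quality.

F half-diminished seventh

The figures 4/3 indicate a seventh chord in second inversion.
In second inversion the root lies a fourth above the bass: a fourth above Cb in Gb major is F.
The chord tones are Cb, Eb, F, Ab, giving F half-diminished seventh.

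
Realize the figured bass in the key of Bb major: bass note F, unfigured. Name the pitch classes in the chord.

An unfigured bass implies 5/3.
A third above F in this key is A.
A fifth above F in this key is C.
Together with the bass F, this spells F major in root position.

F, A, C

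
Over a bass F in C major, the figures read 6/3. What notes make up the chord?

F, A, D

A third above F in this key is A.
A sixth above F in this key is D.
Together with the bass F, this spells D minor in first inversion.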